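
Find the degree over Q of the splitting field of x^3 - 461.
[K : Q] = 6

The roots of x^3 - 461 are ∛461, ω∛461, ω^2∛461 where ω = e^(2πi/3) is a primitive cube root of unity, so K = Q(∛461, ω). Now [Q(∛461):Q] = 3 (since 461 is not a perfect cube, x^3 - 461 is irreducible) and [Q(ω):Q] = 2. Both 2 and 3 divide [K:Q], and [K:Q] ≤ 3·2 = 6, so [K:Q] = 6. (Equivalently: Q(∛461) ⊂ R but ω ∉ R, so [K : Q(∛461)] = 2.)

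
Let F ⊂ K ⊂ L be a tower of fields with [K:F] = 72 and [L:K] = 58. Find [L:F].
[L:F] = 4176

The tower law says that for any tower of field extensions F ⊂ K ⊂ L with finite degrees, [L:F] = [L:K] · [K:F]. Here this gives [L:F] = 58 · 72 = 4176.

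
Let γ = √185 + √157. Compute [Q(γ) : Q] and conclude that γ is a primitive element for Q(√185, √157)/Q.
[Q(γ) : Q] = 4 (equivalently, Q(γ) = Q(√185, √157))

Obviously Q(γ) ⊆ Q(√185, √157), and [Q(√185, √157):Q] = 4 (since 185, 157 are distinct squarefree integers > 1 with 29045 not a perfect square). To show equality we compute the minimal polynomial of γ. From γ = √185 + √157: γ^2 = 185 + 2√(29045) + 157 = 342 + 2√(29045), so γ^2 - 342 = 2√(29045); squaring, (γ^2 - 342)^2 = 4·29045, i.e. γ^4 - 684γ^2 + 116964 - 116180 = 0, i.e. γ^4 - 684γ^2 + 784 = 0. So γ is a root of x^4 - 684x^2 + 784. This polynomial is irreducible over Q: it has no rational root (each ±√185 ± √157 is irrational), and any factorization into two quadratics over Q would force √(29045) ∈ Q (pairing opposite roots) or √185, √157 ∈ Q (other pairings), all impossible. Hence [Q(γ):Q] = 4 = [Q(√185, √157):Q], so Q(γ) = Q(√185, √157).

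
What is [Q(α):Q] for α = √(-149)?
[Q(α):Q] = 2

[Q(α):Q] equals the degree of the minimal polynomial of α. Here α^2 = -149 and x^2 + 149 is irreducible (d = -149 is squarefree, ≠ 1, hence not a square), so deg(m_α) = 2. Thus [Q(α):Q] = 2.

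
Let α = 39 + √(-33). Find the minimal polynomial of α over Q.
m_α(x) = x^2 - 78x + 1554

From α - 39 = √(-33), squaring gives (α - 39)^2 = -33, i.e. α^2 - 78α + 1521 = -33, so α^2 - 78α + 1554 = 0. The discriminant of x^2 - 78x + 1554 is (-78)^2 - 4·(1554) = 6084 - 6216 = -132, and 4·(-33) is not a perfect square in Q since -33 is squarefree and ≠ 1. Hence x^2 - 78x + 1554 is irreducible over Q and is the minimal polynomial of α.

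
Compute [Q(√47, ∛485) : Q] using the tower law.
[Q(√47, ∛485) : Q] = 6

Let L = Q(√47, ∛485). Since Q(√47) ⊂ L and [Q(√47):Q] = 2, the tower law gives 2 | [L:Q]. Likewise Q(∛485) ⊂ L with [Q(∛485):Q] = 3 (because 485 is not a perfect cube), so 3 | [L:Q]. As gcd(2,3) = 1, [L:Q] is divisible by 6. Conversely L is generated over Q by √47 and ∛485, so [L:Q] ≤ 2·3 = 6. Therefore [Q(√47, ∛485) : Q] = 6.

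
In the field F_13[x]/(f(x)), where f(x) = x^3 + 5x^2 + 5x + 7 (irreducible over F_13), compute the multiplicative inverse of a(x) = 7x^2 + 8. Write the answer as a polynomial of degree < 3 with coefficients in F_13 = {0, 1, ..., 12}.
a(x)^(-1) ≡ 11x^2 + 8x + 8 (mod f(x))

Since f is irreducible over F_13, F_13[x]/(f) is a field and a(x) ≠ 0 has an inverse. Apply the extended Euclidean algorithm to f(x) and a(x) in F_13[x]: f(x) = (2x + 10)·a(x) + (2x + 5);  a(x) = (10x + 1)·(2x + 5) + (3). The last nonzero remainder is the constant 3 = gcd(f, a) in F_13. Back-substituting through the division chain expresses 3 = s(x)·a(x) + t(x)·f(x) with s(x) ≡ 7x^2 + 11x + 11 (mod f), so (7x^2 + 11x + 11)·a(x) ≡ 3 (mod f). Multiplying by 3^(-1) ≡ 9 in F_13 gives a(x)^(-1) ≡ 9·(7x^2 + 11x + 11) ≡ 11x^2 + 8x + 8 (mod f). Check: (7x^2 + 8)·(11x^2 + 8x + 8) = 12x^4 + 4x^3 + x^2 + 12x + 12 ≡ 1 (mod x^3 + 5x^2 + 5x + 7).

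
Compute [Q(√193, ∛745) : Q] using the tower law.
[Q(√193, ∛745) : Q] = 6

Let L = Q(√193, ∛745). Since Q(√193) ⊂ L and [Q(√193):Q] = 2, the tower law gives 2 | [L:Q]. Likewise Q(∛745) ⊂ L with [Q(∛745):Q] = 3 (because 745 is not a perfect cube), so 3 | [L:Q]. As gcd(2,3) = 1, [L:Q] is divisible by 6. Conversely L is generated over Q by √193 and ∛745, so [L:Q] ≤ 2·3 = 6. Therefore [Q(√193, ∛745) : Q] = 6.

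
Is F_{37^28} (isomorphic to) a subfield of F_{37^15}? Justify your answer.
No: F_{37^28} is not a subfield of F_{37^15}

F_{p^m} embeds in F_{p^n} iff m | n. Here 28 ∤ 15 (since 15 = 0·28 + 15 with remainder 15 ≠ 0), so F_{37^28} is not a subfield of F_{37^15}. Equivalently: if it were, the tower law would give 28 = [F_{37^28}:F_37] dividing [F_{37^15}:F_37] = 15, contradiction.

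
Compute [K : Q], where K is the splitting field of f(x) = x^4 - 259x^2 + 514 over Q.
[K : Q] = 4

Solving the quadratic in x^2: x^2 = (259 ± √(259^2 - 4·514))/2 = (259 ± √65025)/2 = (259 ± 255)/2, giving x^2 = 2 or x^2 = 257. So f(x) = (x^2 - 2)(x^2 - 257) and the roots of f are ±√2, ±√257. Hence the splitting field is K = Q(√2, √257). Since 2 and 257 are distinct squarefree integers > 1, their product 514 is not a perfect square, so √257 ∉ Q(√2). By the tower law [K:Q] = [Q(√2,√257):Q(√2)] · [Q(√2):Q] = 2 · 2 = 4.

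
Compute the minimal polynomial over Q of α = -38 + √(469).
m_α(x) = x^2 + 76x + 975

From α + 38 = √(469), squaring gives (α + 38)^2 = 469, i.e. α^2 + 76α + 1444 = 469, so α^2 + 76α + 975 = 0. The discriminant of x^2 + 76x + 975 is (76)^2 - 4·(975) = 5776 - 3900 = 1876, and 4·(469) is not a perfect square in Q since 469 is squarefree and ≠ 1. Hence x^2 + 76x + 975 is irreducible over Q and is the minimal polynomial of α.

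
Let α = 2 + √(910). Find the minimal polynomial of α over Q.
m_α(x) = x^2 - 4x - 906

From α - 2 = √(910), squaring gives (α - 2)^2 = 910, i.e. α^2 - 4α + 4 = 910, so α^2 - 4α - 906 = 0. The discriminant of x^2 - 4x - 906 is (-4)^2 - 4·(-906) = 16 + 3624 = 3640, and 4·(910) is not a perfect square in Q since 910 is squarefree and ≠ 1. Hence x^2 - 4x - 906 is irreducible over Q and is the minimal polynomial of α.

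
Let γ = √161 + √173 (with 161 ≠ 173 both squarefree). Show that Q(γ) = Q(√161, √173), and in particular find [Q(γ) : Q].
[Q(γ) : Q] = 4 (equivalently, Q(γ) = Q(√161, √173))

Obviously Q(γ) ⊆ Q(√161, √173), and [Q(√161, √173):Q] = 4 (since 161, 173 are distinct squarefree integers > 1 with 27853 not a perfect square). To show equality we compute the minimal polynomial of γ. From γ = √161 + √173: γ^2 = 161 + 2√(27853) + 173 = 334 + 2√(27853), so γ^2 - 334 = 2√(27853); squaring, (γ^2 - 334)^2 = 4·27853, i.e. γ^4 - 668γ^2 + 111556 - 111412 = 0, i.e. γ^4 - 668γ^2 + 144 = 0. So γ is a root of x^4 - 668x^2 + 144. This polynomial is irreducible over Q: it has no rational root (each ±√161 ± √173 is irrational), and any factorization into two quadratics over Q would force √(27853) ∈ Q (pairing opposite roots) or √161, √173 ∈ Q (other pairings), all impossible. Hence [Q(γ):Q] = 4 = [Q(√161, √173):Q], so Q(γ) = Q(√161, √173).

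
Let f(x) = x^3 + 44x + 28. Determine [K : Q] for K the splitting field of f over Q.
[K : Q] = 6

By the rational root test, any rational root of the monic integer polynomial f(x) = x^3 + 44x + 28 must be an integer dividing the constant term 28, i.e. one of ±{1, 2, 4, 7, 14, 28}. Evaluating: f(1) = 73, f(-1) = -17, f(2) = 124, f(-2) = -68, f(4) = 268, f(-4) = -212, f(7) = 679, f(-7) = -623, f(14) = 3388, f(-14) = -3332, f(28) = 23212, f(-28) = -23156; none is 0, so f has no rational root and is therefore irreducible over Q (a cubic with no linear factor over a field is irreducible). For an irreducible cubic, the Galois group is A_3 or S_3 according as the discriminant disc(f) = -4a^3 - 27b^2 = -4·(44)^3 - 27·(28)^2 = -361904 is or is not a square in Q. Here disc(f) = -361904 is not a perfect square in Q, so the Galois group of f over Q is not contained in A_3 and must be all of S_3. The splitting field has degree |S_3| = 6 over Q, so [K : Q] = 6.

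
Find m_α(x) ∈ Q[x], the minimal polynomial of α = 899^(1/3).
m_α(x) = x^3 - 899

α satisfies α^3 = 899, so x^3 - 899 annihilates α. By the rational root test, a rational root p/q (in lowest terms) of x^3 - 899 would satisfy p^3 = 899 q^3, forcing q = 1 and p^3 = 899; but 899 is not a perfect cube, contradiction. A monic cubic over Q with no rational root is irreducible (any nontrivial factorization would include a linear factor). Hence x^3 - 899 is the minimal polynomial of α, and in particular [Q(α):Q] = 3.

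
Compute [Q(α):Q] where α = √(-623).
[Q(α):Q] = 2

[Q(α):Q] equals the degree of the minimal polynomial of α. Here α^2 = -623 and x^2 + 623 is irreducible (d = -623 is squarefree, ≠ 1, hence not a square), so deg(m_α) = 2. Thus [Q(α):Q] = 2.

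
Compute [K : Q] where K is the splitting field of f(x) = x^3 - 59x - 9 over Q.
[K : Q] = 6

By the rational root test, any rational root of the monic integer polynomial f(x) = x^3 - 59x - 9 must be an integer dividing the constant term -9, i.e. one of ±{1, 3, 9}. Evaluating: f(1) = -67, f(-1) = 49, f(3) = -159, f(-3) = 141, f(9) = 189, f(-9) = -207; none is 0, so f has no rational root and is therefore irreducible over Q (a cubic with no linear factor over a field is irreducible). For an irreducible cubic, the Galois group is A_3 or S_3 according as the discriminant disc(f) = -4a^3 - 27b^2 = -4·(-59)^3 - 27·(-9)^2 = 819329 is or is not a square in Q. Here disc(f) = 819329 is not a perfect square in Q, so the Galois group of f over Q is not contained in A_3 and must be all of S_3. The splitting field has degree |S_3| = 6 over Q, so [K : Q] = 6.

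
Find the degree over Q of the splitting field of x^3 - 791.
[K : Q] = 6

The roots of x^3 - 791 are ∛791, ω∛791, ω^2∛791 where ω = e^(2πi/3) is a primitive cube root of unity, so K = Q(∛791, ω). Now [Q(∛791):Q] = 3 (since 791 is not a perfect cube, x^3 - 791 is irreducible) and [Q(ω):Q] = 2. Both 2 and 3 divide [K:Q], and [K:Q] ≤ 3·2 = 6, so [K:Q] = 6. (Equivalently: Q(∛791) ⊂ R but ω ∉ R, so [K : Q(∛791)] = 2.)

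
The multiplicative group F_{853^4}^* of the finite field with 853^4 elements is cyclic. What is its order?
|F_{853^4}^*| = 529414856880

F_{853^4} has 853^4 = 529414856881 elements; its multiplicative group consists of all nonzero elements, so |F_{853^4}^*| = 529414856881 - 1 = 529414856880. (It is cyclic since any finite subgroup of the multiplicative group of a field is cyclic.)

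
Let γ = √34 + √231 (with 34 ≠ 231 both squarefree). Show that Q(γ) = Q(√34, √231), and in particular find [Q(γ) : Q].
[Q(γ) : Q] = 4 (equivalently, Q(γ) = Q(√34, √231))

Obviously Q(γ) ⊆ Q(√34, √231), and [Q(√34, √231):Q] = 4 (since 34, 231 are distinct squarefree integers > 1 with 7854 not a perfect square). To show equality we compute the minimal polynomial of γ. From γ = √34 + √231: γ^2 = 34 + 2√(7854) + 231 = 265 + 2√(7854), so γ^2 - 265 = 2√(7854); squaring, (γ^2 - 265)^2 = 4·7854, i.e. γ^4 - 530γ^2 + 70225 - 31416 = 0, i.e. γ^4 - 530γ^2 + 38809 = 0. So γ is a root of x^4 - 530x^2 + 38809. This polynomial is irreducible over Q: it has no rational root (each ±√34 ± √231 is irrational), and any factorization into two quadratics over Q would force √(7854) ∈ Q (pairing opposite roots) or √34, √231 ∈ Q (other pairings), all impossible. Hence [Q(γ):Q] = 4 = [Q(√34, √231):Q], so Q(γ) = Q(√34, √231).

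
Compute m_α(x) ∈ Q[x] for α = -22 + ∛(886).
m_α(x) = x^3 + 66x^2 + 1452x + 9762

Set β = α + 22 = ∛(886), so β^3 = 886. Then (α + 22)^3 - 886 = 0, i.e. α is a root of g(x) = (x + 22)^3 - 886 = x^3 + 66x^2 + 1452x + 9762. Since g(x) = h(x + 22) where h(x) = x^3 - 886, and h is irreducible over Q (because 886 is not a perfect cube, so h has no rational root, and a monic cubic with no rational root is irreducible), g is also irreducible (irreducibility is preserved under the substitution x → x + 22). Hence m_α(x) = x^3 + 66x^2 + 1452x + 9762.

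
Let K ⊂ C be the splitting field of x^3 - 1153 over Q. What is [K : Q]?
[K : Q] = 6

The roots of x^3 - 1153 are ∛1153, ω∛1153, ω^2∛1153 where ω = e^(2πi/3) is a primitive cube root of unity, so K = Q(∛1153, ω). Now [Q(∛1153):Q] = 3 (since 1153 is not a perfect cube, x^3 - 1153 is irreducible) and [Q(ω):Q] = 2. Both 2 and 3 divide [K:Q], and [K:Q] ≤ 3·2 = 6, so [K:Q] = 6. (Equivalently: Q(∛1153) ⊂ R but ω ∉ R, so [K : Q(∛1153)] = 2.)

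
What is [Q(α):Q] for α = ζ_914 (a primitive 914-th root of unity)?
[Q(α):Q] = 456

The minimal polynomial of ζ_914 over Q is the 914-th cyclotomic polynomial Φ_914(x), which is irreducible over Q and has degree φ(914) = 456. Hence [Q(α):Q] = φ(914) = 456.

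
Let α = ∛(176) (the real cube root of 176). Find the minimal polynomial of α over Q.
m_α(x) = x^3 - 176

α satisfies α^3 = 176, so x^3 - 176 annihilates α. By the rational root test, a rational root p/q (in lowest terms) of x^3 - 176 would satisfy p^3 = 176 q^3, forcing q = 1 and p^3 = 176; but 176 is not a perfect cube, contradiction. A monic cubic over Q with no rational root is irreducible (any nontrivial factorization would include a linear factor). Hence x^3 - 176 is the minimal polynomial of α, and in particular [Q(α):Q] = 3.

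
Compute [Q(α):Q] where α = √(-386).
[Q(α):Q] = 2

[Q(α):Q] equals the degree of the minimal polynomial of α. Here α^2 = -386 and x^2 + 386 is irreducible (d = -386 is squarefree, ≠ 1, hence not a square), so deg(m_α) = 2. Thus [Q(α):Q] = 2.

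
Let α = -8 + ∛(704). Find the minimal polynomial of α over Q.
m_α(x) = x^3 + 24x^2 + 192x - 192

Set β = α + 8 = ∛(704), so β^3 = 704. Then (α + 8)^3 - 704 = 0, i.e. α is a root of g(x) = (x + 8)^3 - 704 = x^3 + 24x^2 + 192x - 192. Since g(x) = h(x + 8) where h(x) = x^3 - 704, and h is irreducible over Q (because 704 is not a perfect cube, so h has no rational root, and a monic cubic with no rational root is irreducible), g is also irreducible (irreducibility is preserved under the substitution x → x + 8). Hence m_α(x) = x^3 + 24x^2 + 192x - 192.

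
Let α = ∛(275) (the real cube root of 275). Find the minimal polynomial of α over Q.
m_α(x) = x^3 - 275

α satisfies α^3 = 275, so x^3 - 275 annihilates α. By the rational root test, a rational root p/q (in lowest terms) of x^3 - 275 would satisfy p^3 = 275 q^3, forcing q = 1 and p^3 = 275; but 275 is not a perfect cube, contradiction. A monic cubic over Q with no rational root is irreducible (any nontrivial factorization would include a linear factor). Hence x^3 - 275 is the minimal polynomial of α, and in particular [Q(α):Q] = 3.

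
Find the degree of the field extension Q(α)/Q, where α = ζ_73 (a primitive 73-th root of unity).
[Q(α):Q] = 72

The minimal polynomial of ζ_73 over Q is the 73-th cyclotomic polynomial Φ_73(x), which is irreducible over Q and has degree φ(73) = 72. Hence [Q(α):Q] = φ(73) = 72.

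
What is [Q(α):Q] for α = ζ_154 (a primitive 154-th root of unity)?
[Q(α):Q] = 60

The minimal polynomial of ζ_154 over Q is the 154-th cyclotomic polynomial Φ_154(x), which is irreducible over Q and has degree φ(154) = 60. Hence [Q(α):Q] = φ(154) = 60.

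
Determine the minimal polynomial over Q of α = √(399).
m_α(x) = x^2 - 399

α satisfies α^2 - 399 = 0, so x^2 - 399 annihilates α. Since d = 399 is squarefree and ≠ 1, it is not a perfect square in Q, so x^2 - 399 has no rational root and is therefore irreducible over Q (a degree-2 polynomial over a field is irreducible iff it has no root). Hence m_α(x) = x^2 - 399.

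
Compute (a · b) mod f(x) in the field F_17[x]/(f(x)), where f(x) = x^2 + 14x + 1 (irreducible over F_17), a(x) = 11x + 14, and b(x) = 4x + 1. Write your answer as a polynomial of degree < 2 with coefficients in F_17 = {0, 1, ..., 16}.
a · b ≡ 12x + 4 (mod f(x))

Multiply in F_17[x]: a(x)·b(x) = (11x + 14)·(4x + 1) = 10x^2 + 16x + 14. This has degree ≥ 2, so divide by f(x) over F_17: 10x^2 + 16x + 14 = (10)·(x^2 + 14x + 1) + (12x + 4). Hence a·b ≡ 12x + 4 (mod f). (F_17[x]/(f) is a field with 17^2 = 289 elements since f is irreducible of degree 2.)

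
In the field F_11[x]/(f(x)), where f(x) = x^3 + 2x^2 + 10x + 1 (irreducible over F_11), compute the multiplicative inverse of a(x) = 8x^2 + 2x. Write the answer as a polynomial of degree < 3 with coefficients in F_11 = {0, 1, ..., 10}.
a(x)^(-1) ≡ 6x^2 + 9x + 8 (mod f(x))

Since f is irreducible over F_11, F_11[x]/(f) is a field and a(x) ≠ 0 has an inverse. Apply the extended Euclidean algorithm to f(x) and a(x) in F_11[x]: f(x) = (7x + 4)·a(x) + (2x + 1);  a(x) = (4x + 10)·(2x + 1) + (1). The last nonzero remainder is the constant 1 = gcd(f, a) in F_11. Back-substituting through the division chain expresses 1 = s(x)·a(x) + t(x)·f(x) with s(x) ≡ 6x^2 + 9x + 8 (mod f), so a(x)^(-1) ≡ s(x) = 6x^2 + 9x + 8 (mod f). Check: (8x^2 + 2x)·(6x^2 + 9x + 8) = 4x^4 + 7x^3 + 5x^2 + 5x ≡ 1 (mod x^3 + 2x^2 + 10x + 1).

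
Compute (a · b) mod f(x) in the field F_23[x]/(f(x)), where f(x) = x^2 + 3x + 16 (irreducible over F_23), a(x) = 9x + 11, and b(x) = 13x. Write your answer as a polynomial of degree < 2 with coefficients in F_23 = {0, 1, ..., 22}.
a · b ≡ 22x + 14 (mod f(x))

Multiply in F_23[x]: a(x)·b(x) = (9x + 11)·(13x) = 2x^2 + 5x. This has degree ≥ 2, so divide by f(x) over F_23: 2x^2 + 5x = (2)·(x^2 + 3x + 16) + (22x + 14). Hence a·b ≡ 22x + 14 (mod f). (F_23[x]/(f) is a field with 23^2 = 529 elements since f is irreducible of degree 2.)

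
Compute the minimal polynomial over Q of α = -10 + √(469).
m_α(x) = x^2 + 20x - 369

From α + 10 = √(469), squaring gives (α + 10)^2 = 469, i.e. α^2 + 20α + 100 = 469, so α^2 + 20α - 369 = 0. The discriminant of x^2 + 20x - 369 is (20)^2 - 4·(-369) = 400 + 1476 = 1876, and 4·(469) is not a perfect square in Q since 469 is squarefree and ≠ 1. Hence x^2 + 20x - 369 is irreducible over Q and is the minimal polynomial of α.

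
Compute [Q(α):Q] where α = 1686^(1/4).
[Q(α):Q] = 4

α is a root of x^4 - 1686. By Eisenstein's criterion at the prime p = 2 (which divides the constant term 1686 but p^2 = 4 does not, since 1686 is squarefree), x^4 - 1686 is irreducible over Q. Hence [Q(α):Q] = 4.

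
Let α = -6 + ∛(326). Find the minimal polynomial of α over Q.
m_α(x) = x^3 + 18x^2 + 108x - 110

Set β = α + 6 = ∛(326), so β^3 = 326. Then (α + 6)^3 - 326 = 0, i.e. α is a root of g(x) = (x + 6)^3 - 326 = x^3 + 18x^2 + 108x - 110. Since g(x) = h(x + 6) where h(x) = x^3 - 326, and h is irreducible over Q (because 326 is not a perfect cube, so h has no rational root, and a monic cubic with no rational root is irreducible), g is also irreducible (irreducibility is preserved under the substitution x → x + 6). Hence m_α(x) = x^3 + 18x^2 + 108x - 110.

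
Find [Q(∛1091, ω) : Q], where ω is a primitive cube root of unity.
[Q(∛1091, ω) : Q] = 6

[Q(∛1091):Q] = 3 (min poly x^3 - 1091, irreducible since 1091 is not a perfect cube). [Q(ω):Q] = 2 (min poly x^2 + x + 1). Since Q(∛1091) ⊂ R and ω ∉ R, we have ω ∉ Q(∛1091), so x^2 + x + 1 remains irreducible over Q(∛1091) and [Q(∛1091, ω) : Q(∛1091)] = 2. By the tower law, [Q(∛1091, ω) : Q] = 3 · 2 = 6. (In fact Q(∛1091, ω) is the splitting field of x^3 - 1091 over Q.)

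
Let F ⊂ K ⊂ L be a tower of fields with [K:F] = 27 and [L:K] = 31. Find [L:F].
[L:F] = 837

The tower law says that for any tower of field extensions F ⊂ K ⊂ L with finite degrees, [L:F] = [L:K] · [K:F]. Here this gives [L:F] = 31 · 27 = 837.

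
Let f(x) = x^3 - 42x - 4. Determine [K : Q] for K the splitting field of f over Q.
[K : Q] = 6

By the rational root test, any rational root of the monic integer polynomial f(x) = x^3 - 42x - 4 must be an integer dividing the constant term -4, i.e. one of ±{1, 2, 4}. Evaluating: f(1) = -45, f(-1) = 37, f(2) = -80, f(-2) = 72, f(4) = -108, f(-4) = 100; none is 0, so f has no rational root and is therefore irreducible over Q (a cubic with no linear factor over a field is irreducible). For an irreducible cubic, the Galois group is A_3 or S_3 according as the discriminant disc(f) = -4a^3 - 27b^2 = -4·(-42)^3 - 27·(-4)^2 = 295920 is or is not a square in Q. Here disc(f) = 295920 is not a perfect square in Q, so the Galois group of f over Q is not contained in A_3 and must be all of S_3. The splitting field has degree |S_3| = 6 over Q, so [K : Q] = 6.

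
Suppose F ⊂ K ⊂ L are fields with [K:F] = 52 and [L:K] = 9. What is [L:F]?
[L:F] = 468

The tower law says that for any tower of field extensions F ⊂ K ⊂ L with finite degrees, [L:F] = [L:K] · [K:F]. Here this gives [L:F] = 9 · 52 = 468.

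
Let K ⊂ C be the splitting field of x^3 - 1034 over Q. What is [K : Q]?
[K : Q] = 6

The roots of x^3 - 1034 are ∛1034, ω∛1034, ω^2∛1034 where ω = e^(2πi/3) is a primitive cube root of unity, so K = Q(∛1034, ω). Now [Q(∛1034):Q] = 3 (since 1034 is not a perfect cube, x^3 - 1034 is irreducible) and [Q(ω):Q] = 2. Both 2 and 3 divide [K:Q], and [K:Q] ≤ 3·2 = 6, so [K:Q] = 6. (Equivalently: Q(∛1034) ⊂ R but ω ∉ R, so [K : Q(∛1034)] = 2.)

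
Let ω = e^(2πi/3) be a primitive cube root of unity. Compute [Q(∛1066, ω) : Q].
[Q(∛1066, ω) : Q] = 6

[Q(∛1066):Q] = 3 (min poly x^3 - 1066, irreducible since 1066 is not a perfect cube). [Q(ω):Q] = 2 (min poly x^2 + x + 1). Since Q(∛1066) ⊂ R and ω ∉ R, we have ω ∉ Q(∛1066), so x^2 + x + 1 remains irreducible over Q(∛1066) and [Q(∛1066, ω) : Q(∛1066)] = 2. By the tower law, [Q(∛1066, ω) : Q] = 3 · 2 = 6. (In fact Q(∛1066, ω) is the splitting field of x^3 - 1066 over Q.)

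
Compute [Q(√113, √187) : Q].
[Q(√113, √187) : Q] = 4

[Q(√113):Q] = 2 (min poly x^2 - 113, irreducible since 113 is squarefree > 1). For the top step, suppose √187 ∈ Q(√113), say √187 = c + d√113 with c, d ∈ Q. Squaring: 187 = c^2 + 113d^2 + 2cd√113. Since √113 ∉ Q this forces 2cd = 0. If d = 0 then √187 = c ∈ Q, contradicting 187 squarefree > 1. If c = 0 then 187 = 113d^2, so 113·187 = (113d)^2 is a perfect square in Q — but 113·187 = 21131 is not a perfect square (since 113 and 187 are distinct squarefree integers). Contradiction. Hence √187 ∉ Q(√113), so x^2 - 187 stays irreducible over Q(√113) and [Q(√113, √187) : Q(√113)] = 2. By the tower law, [Q(√113, √187) : Q] = 2 · 2 = 4.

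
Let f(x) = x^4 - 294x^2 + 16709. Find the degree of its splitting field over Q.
[K : Q] = 4

Solving the quadratic in x^2: x^2 = (294 ± √(294^2 - 4·16709))/2 = (294 ± √19600)/2 = (294 ± 140)/2, giving x^2 = 217 or x^2 = 77. So f(x) = (x^2 - 217)(x^2 - 77) and the roots of f are ±√217, ±√77. Hence the splitting field is K = Q(√217, √77). Since 217 and 77 are distinct squarefree integers > 1, their product 16709 is not a perfect square, so √77 ∉ Q(√217). By the tower law [K:Q] = [Q(√217,√77):Q(√217)] · [Q(√217):Q] = 2 · 2 = 4.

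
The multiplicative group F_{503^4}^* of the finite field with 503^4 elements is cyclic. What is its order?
|F_{503^4}^*| = 64013554080

F_{503^4} has 503^4 = 64013554081 elements; its multiplicative group consists of all nonzero elements, so |F_{503^4}^*| = 64013554081 - 1 = 64013554080. (It is cyclic since any finite subgroup of the multiplicative group of a field is cyclic.)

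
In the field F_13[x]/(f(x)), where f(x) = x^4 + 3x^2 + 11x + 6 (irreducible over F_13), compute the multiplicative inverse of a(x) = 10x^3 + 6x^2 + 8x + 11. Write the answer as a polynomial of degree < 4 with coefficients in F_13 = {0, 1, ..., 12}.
a(x)^(-1) ≡ 2x^3 + 11x^2 + 2x + 10 (mod f(x))

Since f is irreducible over F_13, F_13[x]/(f) is a field and a(x) ≠ 0 has an inverse. Apply the extended Euclidean algorithm to f(x) and a(x) in F_13[x]: f(x) = (4x + 8)·a(x) + (x^2 + 7x + 9);  a(x) = (10x + 1)·(x^2 + 7x + 9) + (2x + 2);  (x^2 + 7x + 9) = (7x + 3)·(2x + 2) + (3). The last nonzero remainder is the constant 3 = gcd(f, a) in F_13. Back-substituting through the division chain expresses 3 = s(x)·a(x) + t(x)·f(x) with s(x) ≡ 6x^3 + 7x^2 + 6x + 4 (mod f), so (6x^3 + 7x^2 + 6x + 4)·a(x) ≡ 3 (mod f). Multiplying by 3^(-1) ≡ 9 in F_13 gives a(x)^(-1) ≡ 9·(6x^3 + 7x^2 + 6x + 4) ≡ 2x^3 + 11x^2 + 2x + 10 (mod f). Check: (10x^3 + 6x^2 + 8x + 11)·(2x^3 + 11x^2 + 2x + 10) = 7x^6 + 5x^5 + 11x^4 + x^3 + 2x^2 + 11x + 6 ≡ 1 (mod x^4 + 3x^2 + 11x + 6).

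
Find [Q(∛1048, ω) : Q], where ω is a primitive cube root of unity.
[Q(∛1048, ω) : Q] = 6

[Q(∛1048):Q] = 3 (min poly x^3 - 1048, irreducible since 1048 is not a perfect cube). [Q(ω):Q] = 2 (min poly x^2 + x + 1). Since Q(∛1048) ⊂ R and ω ∉ R, we have ω ∉ Q(∛1048), so x^2 + x + 1 remains irreducible over Q(∛1048) and [Q(∛1048, ω) : Q(∛1048)] = 2. By the tower law, [Q(∛1048, ω) : Q] = 3 · 2 = 6. (In fact Q(∛1048, ω) is the splitting field of x^3 - 1048 over Q.)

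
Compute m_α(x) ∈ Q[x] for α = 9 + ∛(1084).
m_α(x) = x^3 - 27x^2 + 243x - 1813

Set β = α - 9 = ∛(1084), so β^3 = 1084. Then (α - 9)^3 - 1084 = 0, i.e. α is a root of g(x) = (x - 9)^3 - 1084 = x^3 - 27x^2 + 243x - 1813. Since g(x) = h(x - 9) where h(x) = x^3 - 1084, and h is irreducible over Q (because 1084 is not a perfect cube, so h has no rational root, and a monic cubic with no rational root is irreducible), g is also irreducible (irreducibility is preserved under the substitution x → x - 9). Hence m_α(x) = x^3 - 27x^2 + 243x - 1813.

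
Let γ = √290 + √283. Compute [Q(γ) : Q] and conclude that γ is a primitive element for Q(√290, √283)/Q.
[Q(γ) : Q] = 4 (equivalently, Q(γ) = Q(√290, √283))

Obviously Q(γ) ⊆ Q(√290, √283), and [Q(√290, √283):Q] = 4 (since 290, 283 are distinct squarefree integers > 1 with 82070 not a perfect square). To show equality we compute the minimal polynomial of γ. From γ = √290 + √283: γ^2 = 290 + 2√(82070) + 283 = 573 + 2√(82070), so γ^2 - 573 = 2√(82070); squaring, (γ^2 - 573)^2 = 4·82070, i.e. γ^4 - 1146γ^2 + 328329 - 328280 = 0, i.e. γ^4 - 1146γ^2 + 49 = 0. So γ is a root of x^4 - 1146x^2 + 49. This polynomial is irreducible over Q: it has no rational root (each ±√290 ± √283 is irrational), and any factorization into two quadratics over Q would force √(82070) ∈ Q (pairing opposite roots) or √290, √283 ∈ Q (other pairings), all impossible. Hence [Q(γ):Q] = 4 = [Q(√290, √283):Q], so Q(γ) = Q(√290, √283).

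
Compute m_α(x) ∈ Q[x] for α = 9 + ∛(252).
m_α(x) = x^3 - 27x^2 + 243x - 981

Set β = α - 9 = ∛(252), so β^3 = 252. Then (α - 9)^3 - 252 = 0, i.e. α is a root of g(x) = (x - 9)^3 - 252 = x^3 - 27x^2 + 243x - 981. Since g(x) = h(x - 9) where h(x) = x^3 - 252, and h is irreducible over Q (because 252 is not a perfect cube, so h has no rational root, and a monic cubic with no rational root is irreducible), g is also irreducible (irreducibility is preserved under the substitution x → x - 9). Hence m_α(x) = x^3 - 27x^2 + 243x - 981.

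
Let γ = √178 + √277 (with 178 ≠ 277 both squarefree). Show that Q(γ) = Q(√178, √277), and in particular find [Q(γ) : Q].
[Q(γ) : Q] = 4 (equivalently, Q(γ) = Q(√178, √277))

Obviously Q(γ) ⊆ Q(√178, √277), and [Q(√178, √277):Q] = 4 (since 178, 277 are distinct squarefree integers > 1 with 49306 not a perfect square). To show equality we compute the minimal polynomial of γ. From γ = √178 + √277: γ^2 = 178 + 2√(49306) + 277 = 455 + 2√(49306), so γ^2 - 455 = 2√(49306); squaring, (γ^2 - 455)^2 = 4·49306, i.e. γ^4 - 910γ^2 + 207025 - 197224 = 0, i.e. γ^4 - 910γ^2 + 9801 = 0. So γ is a root of x^4 - 910x^2 + 9801. This polynomial is irreducible over Q: it has no rational root (each ±√178 ± √277 is irrational), and any factorization into two quadratics over Q would force √(49306) ∈ Q (pairing opposite roots) or √178, √277 ∈ Q (other pairings), all impossible. Hence [Q(γ):Q] = 4 = [Q(√178, √277):Q], so Q(γ) = Q(√178, √277).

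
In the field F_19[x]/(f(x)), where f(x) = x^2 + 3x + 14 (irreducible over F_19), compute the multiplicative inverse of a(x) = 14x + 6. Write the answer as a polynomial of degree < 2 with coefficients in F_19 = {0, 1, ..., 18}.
a(x)^(-1) ≡ 5x + 2 (mod f(x))

Since f is irreducible over F_19, F_19[x]/(f) is a field and a(x) ≠ 0 has an inverse. Apply the extended Euclidean algorithm to f(x) and a(x) in F_19[x]: f(x) = (15x + 6)·a(x) + (16). The last nonzero remainder is the constant 16 = gcd(f, a) in F_19. Back-substituting through the division chain expresses 16 = s(x)·a(x) + t(x)·f(x) with s(x) ≡ 4x + 13 (mod f), so (4x + 13)·a(x) ≡ 16 (mod f). Multiplying by 16^(-1) ≡ 6 in F_19 gives a(x)^(-1) ≡ 6·(4x + 13) ≡ 5x + 2 (mod f). Check: (14x + 6)·(5x + 2) = 13x^2 + x + 12 ≡ 1 (mod x^2 + 3x + 14).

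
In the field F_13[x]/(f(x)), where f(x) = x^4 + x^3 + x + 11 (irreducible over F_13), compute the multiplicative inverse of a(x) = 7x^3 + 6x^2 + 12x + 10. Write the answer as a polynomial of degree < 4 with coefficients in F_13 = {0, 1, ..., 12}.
a(x)^(-1) ≡ 12x^3 + 4x + 1 (mod f(x))

Since f is irreducible over F_13, F_13[x]/(f) is a field and a(x) ≠ 0 has an inverse. Apply the extended Euclidean algorithm to f(x) and a(x) in F_13[x]: f(x) = (2x + 4)·a(x) + (4x^2 + 11x + 10);  a(x) = (5x + 4)·(4x^2 + 11x + 10) + (9x + 9);  (4x^2 + 11x + 10) = (12x + 8)·(9x + 9) + (3). The last nonzero remainder is the constant 3 = gcd(f, a) in F_13. Back-substituting through the division chain expresses 3 = s(x)·a(x) + t(x)·f(x) with s(x) ≡ 10x^3 + 12x + 3 (mod f), so (10x^3 + 12x + 3)·a(x) ≡ 3 (mod f). Multiplying by 3^(-1) ≡ 9 in F_13 gives a(x)^(-1) ≡ 9·(10x^3 + 12x + 3) ≡ 12x^3 + 4x + 1 (mod f). Check: (7x^3 + 6x^2 + 12x + 10)·(12x^3 + 4x + 1) = 6x^6 + 7x^5 + 3x^4 + 8x^3 + 2x^2 + 10 ≡ 1 (mod x^4 + x^3 + x + 11).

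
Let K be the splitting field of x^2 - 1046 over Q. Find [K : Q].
[K : Q] = 2

f(x) = x^2 - 1046 factors as (x - √1046)(x + √1046). The splitting field is K = Q(√1046). Since 1046 is squarefree and > 1, it is not a perfect square, so x^2 - 1046 is irreducible over Q and [Q(√1046) : Q] = 2. Hence [K : Q] = 2.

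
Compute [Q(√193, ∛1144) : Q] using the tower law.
[Q(√193, ∛1144) : Q] = 6

Let L = Q(√193, ∛1144). Since Q(√193) ⊂ L and [Q(√193):Q] = 2, the tower law gives 2 | [L:Q]. Likewise Q(∛1144) ⊂ L with [Q(∛1144):Q] = 3 (because 1144 is not a perfect cube), so 3 | [L:Q]. As gcd(2,3) = 1, [L:Q] is divisible by 6. Conversely L is generated over Q by √193 and ∛1144, so [L:Q] ≤ 2·3 = 6. Therefore [Q(√193, ∛1144) : Q] = 6.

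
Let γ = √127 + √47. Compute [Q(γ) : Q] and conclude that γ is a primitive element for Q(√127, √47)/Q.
[Q(γ) : Q] = 4 (equivalently, Q(γ) = Q(√127, √47))

Obviously Q(γ) ⊆ Q(√127, √47), and [Q(√127, √47):Q] = 4 (since 127, 47 are distinct squarefree integers > 1 with 5969 not a perfect square). To show equality we compute the minimal polynomial of γ. From γ = √127 + √47: γ^2 = 127 + 2√(5969) + 47 = 174 + 2√(5969), so γ^2 - 174 = 2√(5969); squaring, (γ^2 - 174)^2 = 4·5969, i.e. γ^4 - 348γ^2 + 30276 - 23876 = 0, i.e. γ^4 - 348γ^2 + 6400 = 0. So γ is a root of x^4 - 348x^2 + 6400. This polynomial is irreducible over Q: it has no rational root (each ±√127 ± √47 is irrational), and any factorization into two quadratics over Q would force √(5969) ∈ Q (pairing opposite roots) or √127, √47 ∈ Q (other pairings), all impossible. Hence [Q(γ):Q] = 4 = [Q(√127, √47):Q], so Q(γ) = Q(√127, √47).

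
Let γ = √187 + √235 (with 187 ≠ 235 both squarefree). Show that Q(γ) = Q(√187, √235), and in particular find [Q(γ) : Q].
[Q(γ) : Q] = 4 (equivalently, Q(γ) = Q(√187, √235))

Obviously Q(γ) ⊆ Q(√187, √235), and [Q(√187, √235):Q] = 4 (since 187, 235 are distinct squarefree integers > 1 with 43945 not a perfect square). To show equality we compute the minimal polynomial of γ. From γ = √187 + √235: γ^2 = 187 + 2√(43945) + 235 = 422 + 2√(43945), so γ^2 - 422 = 2√(43945); squaring, (γ^2 - 422)^2 = 4·43945, i.e. γ^4 - 844γ^2 + 178084 - 175780 = 0, i.e. γ^4 - 844γ^2 + 2304 = 0. So γ is a root of x^4 - 844x^2 + 2304. This polynomial is irreducible over Q: it has no rational root (each ±√187 ± √235 is irrational), and any factorization into two quadratics over Q would force √(43945) ∈ Q (pairing opposite roots) or √187, √235 ∈ Q (other pairings), all impossible. Hence [Q(γ):Q] = 4 = [Q(√187, √235):Q], so Q(γ) = Q(√187, √235).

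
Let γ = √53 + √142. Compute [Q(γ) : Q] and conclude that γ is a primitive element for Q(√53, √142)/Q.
[Q(γ) : Q] = 4 (equivalently, Q(γ) = Q(√53, √142))

Obviously Q(γ) ⊆ Q(√53, √142), and [Q(√53, √142):Q] = 4 (since 53, 142 are distinct squarefree integers > 1 with 7526 not a perfect square). To show equality we compute the minimal polynomial of γ. From γ = √53 + √142: γ^2 = 53 + 2√(7526) + 142 = 195 + 2√(7526), so γ^2 - 195 = 2√(7526); squaring, (γ^2 - 195)^2 = 4·7526, i.e. γ^4 - 390γ^2 + 38025 - 30104 = 0, i.e. γ^4 - 390γ^2 + 7921 = 0. So γ is a root of x^4 - 390x^2 + 7921. This polynomial is irreducible over Q: it has no rational root (each ±√53 ± √142 is irrational), and any factorization into two quadratics over Q would force √(7526) ∈ Q (pairing opposite roots) or √53, √142 ∈ Q (other pairings), all impossible. Hence [Q(γ):Q] = 4 = [Q(√53, √142):Q], so Q(γ) = Q(√53, √142).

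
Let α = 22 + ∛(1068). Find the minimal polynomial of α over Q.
m_α(x) = x^3 - 66x^2 + 1452x - 11716

Set β = α - 22 = ∛(1068), so β^3 = 1068. Then (α - 22)^3 - 1068 = 0, i.e. α is a root of g(x) = (x - 22)^3 - 1068 = x^3 - 66x^2 + 1452x - 11716. Since g(x) = h(x - 22) where h(x) = x^3 - 1068, and h is irreducible over Q (because 1068 is not a perfect cube, so h has no rational root, and a monic cubic with no rational root is irreducible), g is also irreducible (irreducibility is preserved under the substitution x → x - 22). Hence m_α(x) = x^3 - 66x^2 + 1452x - 11716.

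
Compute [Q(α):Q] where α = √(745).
[Q(α):Q] = 2

[Q(α):Q] equals the degree of the minimal polynomial of α. Here α^2 = 745 and x^2 - 745 is irreducible (d = 745 is squarefree, ≠ 1, hence not a square), so deg(m_α) = 2. Thus [Q(α):Q] = 2.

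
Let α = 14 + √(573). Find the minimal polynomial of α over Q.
m_α(x) = x^2 - 28x - 377

From α - 14 = √(573), squaring gives (α - 14)^2 = 573, i.e. α^2 - 28α + 196 = 573, so α^2 - 28α - 377 = 0. The discriminant of x^2 - 28x - 377 is (-28)^2 - 4·(-377) = 784 + 1508 = 2292, and 4·(573) is not a perfect square in Q since 573 is squarefree and ≠ 1. Hence x^2 - 28x - 377 is irreducible over Q and is the minimal polynomial of α.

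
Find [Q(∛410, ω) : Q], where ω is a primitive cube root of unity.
[Q(∛410, ω) : Q] = 6

[Q(∛410):Q] = 3 (min poly x^3 - 410, irreducible since 410 is not a perfect cube). [Q(ω):Q] = 2 (min poly x^2 + x + 1). Since Q(∛410) ⊂ R and ω ∉ R, we have ω ∉ Q(∛410), so x^2 + x + 1 remains irreducible over Q(∛410) and [Q(∛410, ω) : Q(∛410)] = 2. By the tower law, [Q(∛410, ω) : Q] = 3 · 2 = 6. (In fact Q(∛410, ω) is the splitting field of x^3 - 410 over Q.)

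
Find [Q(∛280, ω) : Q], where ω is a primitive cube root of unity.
[Q(∛280, ω) : Q] = 6

[Q(∛280):Q] = 3 (min poly x^3 - 280, irreducible since 280 is not a perfect cube). [Q(ω):Q] = 2 (min poly x^2 + x + 1). Since Q(∛280) ⊂ R and ω ∉ R, we have ω ∉ Q(∛280), so x^2 + x + 1 remains irreducible over Q(∛280) and [Q(∛280, ω) : Q(∛280)] = 2. By the tower law, [Q(∛280, ω) : Q] = 3 · 2 = 6. (In fact Q(∛280, ω) is the splitting field of x^3 - 280 over Q.)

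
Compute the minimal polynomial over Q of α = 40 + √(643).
m_α(x) = x^2 - 80x + 957

From α - 40 = √(643), squaring gives (α - 40)^2 = 643, i.e. α^2 - 80α + 1600 = 643, so α^2 - 80α + 957 = 0. The discriminant of x^2 - 80x + 957 is (-80)^2 - 4·(957) = 6400 - 3828 = 2572, and 4·(643) is not a perfect square in Q since 643 is squarefree and ≠ 1. Hence x^2 - 80x + 957 is irreducible over Q and is the minimal polynomial of α.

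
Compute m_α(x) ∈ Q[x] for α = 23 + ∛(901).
m_α(x) = x^3 - 69x^2 + 1587x - 13068

Set β = α - 23 = ∛(901), so β^3 = 901. Then (α - 23)^3 - 901 = 0, i.e. α is a root of g(x) = (x - 23)^3 - 901 = x^3 - 69x^2 + 1587x - 13068. Since g(x) = h(x - 23) where h(x) = x^3 - 901, and h is irreducible over Q (because 901 is not a perfect cube, so h has no rational root, and a monic cubic with no rational root is irreducible), g is also irreducible (irreducibility is preserved under the substitution x → x - 23). Hence m_α(x) = x^3 - 69x^2 + 1587x - 13068.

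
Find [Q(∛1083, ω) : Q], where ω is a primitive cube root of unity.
[Q(∛1083, ω) : Q] = 6

[Q(∛1083):Q] = 3 (min poly x^3 - 1083, irreducible since 1083 is not a perfect cube). [Q(ω):Q] = 2 (min poly x^2 + x + 1). Since Q(∛1083) ⊂ R and ω ∉ R, we have ω ∉ Q(∛1083), so x^2 + x + 1 remains irreducible over Q(∛1083) and [Q(∛1083, ω) : Q(∛1083)] = 2. By the tower law, [Q(∛1083, ω) : Q] = 3 · 2 = 6. (In fact Q(∛1083, ω) is the splitting field of x^3 - 1083 over Q.)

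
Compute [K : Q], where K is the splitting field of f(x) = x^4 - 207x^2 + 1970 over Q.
[K : Q] = 4

Solving the quadratic in x^2: x^2 = (207 ± √(207^2 - 4·1970))/2 = (207 ± √34969)/2 = (207 ± 187)/2, giving x^2 = 197 or x^2 = 10. So f(x) = (x^2 - 197)(x^2 - 10) and the roots of f are ±√197, ±√10. Hence the splitting field is K = Q(√197, √10). Since 197 and 10 are distinct squarefree integers > 1, their product 1970 is not a perfect square, so √10 ∉ Q(√197). By the tower law [K:Q] = [Q(√197,√10):Q(√197)] · [Q(√197):Q] = 2 · 2 = 4.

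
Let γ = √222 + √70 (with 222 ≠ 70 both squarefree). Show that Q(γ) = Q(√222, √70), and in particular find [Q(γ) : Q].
[Q(γ) : Q] = 4 (equivalently, Q(γ) = Q(√222, √70))

Obviously Q(γ) ⊆ Q(√222, √70), and [Q(√222, √70):Q] = 4 (since 222, 70 are distinct squarefree integers > 1 with 15540 not a perfect square). To show equality we compute the minimal polynomial of γ. From γ = √222 + √70: γ^2 = 222 + 2√(15540) + 70 = 292 + 2√(15540), so γ^2 - 292 = 2√(15540); squaring, (γ^2 - 292)^2 = 4·15540, i.e. γ^4 - 584γ^2 + 85264 - 62160 = 0, i.e. γ^4 - 584γ^2 + 23104 = 0. So γ is a root of x^4 - 584x^2 + 23104. This polynomial is irreducible over Q: it has no rational root (each ±√222 ± √70 is irrational), and any factorization into two quadratics over Q would force √(15540) ∈ Q (pairing opposite roots) or √222, √70 ∈ Q (other pairings), all impossible. Hence [Q(γ):Q] = 4 = [Q(√222, √70):Q], so Q(γ) = Q(√222, √70).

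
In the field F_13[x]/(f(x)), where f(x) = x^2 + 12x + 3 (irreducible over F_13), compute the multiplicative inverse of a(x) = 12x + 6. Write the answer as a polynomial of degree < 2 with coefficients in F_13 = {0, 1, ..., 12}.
a(x)^(-1) ≡ 2x + 10 (mod f(x))

Since f is irreducible over F_13, F_13[x]/(f) is a field and a(x) ≠ 0 has an inverse. Apply the extended Euclidean algorithm to f(x) and a(x) in F_13[x]: f(x) = (12x + 8)·a(x) + (7). The last nonzero remainder is the constant 7 = gcd(f, a) in F_13. Back-substituting through the division chain expresses 7 = s(x)·a(x) + t(x)·f(x) with s(x) ≡ x + 5 (mod f), so (x + 5)·a(x) ≡ 7 (mod f). Multiplying by 7^(-1) ≡ 2 in F_13 gives a(x)^(-1) ≡ 2·(x + 5) ≡ 2x + 10 (mod f). Check: (12x + 6)·(2x + 10) = 11x^2 + 2x + 8 ≡ 1 (mod x^2 + 12x + 3).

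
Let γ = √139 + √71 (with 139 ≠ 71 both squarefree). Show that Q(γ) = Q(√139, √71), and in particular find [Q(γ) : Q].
[Q(γ) : Q] = 4 (equivalently, Q(γ) = Q(√139, √71))

Obviously Q(γ) ⊆ Q(√139, √71), and [Q(√139, √71):Q] = 4 (since 139, 71 are distinct squarefree integers > 1 with 9869 not a perfect square). To show equality we compute the minimal polynomial of γ. From γ = √139 + √71: γ^2 = 139 + 2√(9869) + 71 = 210 + 2√(9869), so γ^2 - 210 = 2√(9869); squaring, (γ^2 - 210)^2 = 4·9869, i.e. γ^4 - 420γ^2 + 44100 - 39476 = 0, i.e. γ^4 - 420γ^2 + 4624 = 0. So γ is a root of x^4 - 420x^2 + 4624. This polynomial is irreducible over Q: it has no rational root (each ±√139 ± √71 is irrational), and any factorization into two quadratics over Q would force √(9869) ∈ Q (pairing opposite roots) or √139, √71 ∈ Q (other pairings), all impossible. Hence [Q(γ):Q] = 4 = [Q(√139, √71):Q], so Q(γ) = Q(√139, √71).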